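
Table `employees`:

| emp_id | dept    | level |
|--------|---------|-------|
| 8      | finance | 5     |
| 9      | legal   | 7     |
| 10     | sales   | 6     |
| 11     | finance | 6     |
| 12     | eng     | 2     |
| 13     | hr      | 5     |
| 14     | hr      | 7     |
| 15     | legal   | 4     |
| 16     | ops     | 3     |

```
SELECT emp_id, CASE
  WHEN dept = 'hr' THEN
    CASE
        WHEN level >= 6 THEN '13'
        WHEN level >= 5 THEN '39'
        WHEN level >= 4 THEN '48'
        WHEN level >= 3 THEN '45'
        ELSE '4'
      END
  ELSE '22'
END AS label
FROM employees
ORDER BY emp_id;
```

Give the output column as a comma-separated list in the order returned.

emp_id=8: dept='finance' → outer ELSE → 22
emp_id=9: dept='legal' → outer ELSE → 22
emp_id=10: dept='sales' → outer ELSE → 22
emp_id=11: dept='finance' → outer ELSE → 22
emp_id=12: dept='eng' → outer ELSE → 22
emp_id=13: dept='hr' → inner[level >= 5] → 39
emp_id=14: dept='hr' → inner[level >= 6] → 13
emp_id=15: dept='legal' → outer ELSE → 22
emp_id=16: dept='ops' → outer ELSE → 22

22, 22, 22, 22, 22, 39, 13, 22, 22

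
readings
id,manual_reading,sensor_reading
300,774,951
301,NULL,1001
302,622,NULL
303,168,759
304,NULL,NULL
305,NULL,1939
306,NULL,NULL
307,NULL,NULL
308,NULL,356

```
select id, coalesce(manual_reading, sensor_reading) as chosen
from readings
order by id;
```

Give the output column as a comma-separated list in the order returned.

774, 1001, 622, 168, NULL, 1939, NULL, NULL, 356

id=300: manual_reading=774 → 774
id=301: manual_reading=NULL, sensor_reading=1001 → 1001
id=302: manual_reading=622 → 622
id=303: manual_reading=168 → 168
id=304: manual_reading=NULL, sensor_reading=NULL (all NULL) → NULL
id=305: manual_reading=NULL, sensor_reading=1939 → 1939
id=306: manual_reading=NULL, sensor_reading=NULL (all NULL) → NULL
id=307: manual_reading=NULL, sensor_reading=NULL (all NULL) → NULL
id=308: manual_reading=NULL, sensor_reading=356 → 356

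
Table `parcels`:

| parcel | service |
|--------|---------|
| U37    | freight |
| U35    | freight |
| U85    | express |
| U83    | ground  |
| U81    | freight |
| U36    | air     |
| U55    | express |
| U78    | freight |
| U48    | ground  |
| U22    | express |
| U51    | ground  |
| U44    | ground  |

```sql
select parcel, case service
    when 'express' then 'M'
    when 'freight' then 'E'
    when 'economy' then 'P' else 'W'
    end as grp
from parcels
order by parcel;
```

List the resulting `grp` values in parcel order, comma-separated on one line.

parcel=U22: service='express' → M
parcel=U35: service='freight' → E
parcel=U36: ELSE → W
parcel=U37: service='freight' → E
parcel=U44: ELSE → W
parcel=U48: ELSE → W
parcel=U51: ELSE → W
parcel=U55: service='express' → M
parcel=U78: service='freight' → E
parcel=U81: service='freight' → E
parcel=U83: ELSE → W
parcel=U85: service='express' → M

M, E, W, E, W, W, W, M, E, E, W, M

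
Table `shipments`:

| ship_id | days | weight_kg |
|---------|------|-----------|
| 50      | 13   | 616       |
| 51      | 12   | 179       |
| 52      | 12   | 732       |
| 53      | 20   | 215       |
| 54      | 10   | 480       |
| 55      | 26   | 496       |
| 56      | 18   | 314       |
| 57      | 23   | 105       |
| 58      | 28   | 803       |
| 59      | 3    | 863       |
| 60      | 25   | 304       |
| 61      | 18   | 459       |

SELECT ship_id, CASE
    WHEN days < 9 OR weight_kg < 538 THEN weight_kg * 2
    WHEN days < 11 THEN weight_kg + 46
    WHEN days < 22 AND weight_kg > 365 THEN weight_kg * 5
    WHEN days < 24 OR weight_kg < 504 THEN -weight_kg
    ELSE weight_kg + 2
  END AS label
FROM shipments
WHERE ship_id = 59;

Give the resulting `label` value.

1726

ship_id = 59: days=3, weight_kg=863.
days < 9 OR weight_kg < 538 → true → 1726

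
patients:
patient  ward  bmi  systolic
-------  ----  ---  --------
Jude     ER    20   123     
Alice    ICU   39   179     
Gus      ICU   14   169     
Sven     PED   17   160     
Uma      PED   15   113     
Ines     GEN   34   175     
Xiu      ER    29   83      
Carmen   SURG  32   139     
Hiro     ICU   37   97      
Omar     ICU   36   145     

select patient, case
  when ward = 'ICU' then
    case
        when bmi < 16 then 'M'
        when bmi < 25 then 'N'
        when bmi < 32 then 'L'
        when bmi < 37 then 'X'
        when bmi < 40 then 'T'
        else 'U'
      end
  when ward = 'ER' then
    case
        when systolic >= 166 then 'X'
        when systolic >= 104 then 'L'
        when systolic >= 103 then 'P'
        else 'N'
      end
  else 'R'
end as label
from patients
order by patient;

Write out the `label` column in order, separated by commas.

patient=Alice: ward='ICU' → inner[bmi < 40] → T
patient=Carmen: ward='SURG' → outer ELSE → R
patient=Gus: ward='ICU' → inner[bmi < 16] → M
patient=Hiro: ward='ICU' → inner[bmi < 40] → T
patient=Ines: ward='GEN' → outer ELSE → R
patient=Jude: ward='ER' → inner[systolic >= 104] → L
patient=Omar: ward='ICU' → inner[bmi < 37] → X
patient=Sven: ward='PED' → outer ELSE → R
patient=Uma: ward='PED' → outer ELSE → R
patient=Xiu: ward='ER' → inner[ELSE] → N

T, R, M, T, R, L, X, R, R, N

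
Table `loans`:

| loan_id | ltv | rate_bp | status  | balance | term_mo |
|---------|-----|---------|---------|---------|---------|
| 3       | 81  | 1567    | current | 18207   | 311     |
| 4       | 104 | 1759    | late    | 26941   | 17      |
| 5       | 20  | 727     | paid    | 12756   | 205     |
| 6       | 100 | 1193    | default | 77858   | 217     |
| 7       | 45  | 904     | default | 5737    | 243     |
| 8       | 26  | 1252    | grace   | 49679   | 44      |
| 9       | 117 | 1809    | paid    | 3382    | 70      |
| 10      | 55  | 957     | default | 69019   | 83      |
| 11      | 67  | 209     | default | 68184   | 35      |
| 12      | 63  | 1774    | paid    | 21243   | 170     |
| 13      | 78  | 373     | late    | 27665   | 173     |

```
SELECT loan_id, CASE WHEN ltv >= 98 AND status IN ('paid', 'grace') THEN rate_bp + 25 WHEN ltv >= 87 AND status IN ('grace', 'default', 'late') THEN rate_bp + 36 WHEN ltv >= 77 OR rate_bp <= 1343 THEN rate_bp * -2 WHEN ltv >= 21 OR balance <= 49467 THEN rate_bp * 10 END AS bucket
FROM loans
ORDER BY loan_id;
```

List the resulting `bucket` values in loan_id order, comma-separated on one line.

-3134, 1795, -1454, 1229, -1808, -2504, 1834, -1914, -418, 17740, -746

loan_id=3: ltv >= 77 OR rate_bp <= 1343 → -3134
loan_id=4: ltv >= 87 AND status IN ('grace', 'default', 'late') → 1795
loan_id=5: ltv >= 77 OR rate_bp <= 1343 → -1454
loan_id=6: ltv >= 87 AND status IN ('grace', 'default', 'late') → 1229
loan_id=7: ltv >= 77 OR rate_bp <= 1343 → -1808
loan_id=8: ltv >= 77 OR rate_bp <= 1343 → -2504
loan_id=9: ltv >= 98 AND status IN ('paid', 'grace') → 1834
loan_id=10: ltv >= 77 OR rate_bp <= 1343 → -1914
loan_id=11: ltv >= 77 OR rate_bp <= 1343 → -418
loan_id=12: ltv >= 21 OR balance <= 49467 → 17740
loan_id=13: ltv >= 77 OR rate_bp <= 1343 → -746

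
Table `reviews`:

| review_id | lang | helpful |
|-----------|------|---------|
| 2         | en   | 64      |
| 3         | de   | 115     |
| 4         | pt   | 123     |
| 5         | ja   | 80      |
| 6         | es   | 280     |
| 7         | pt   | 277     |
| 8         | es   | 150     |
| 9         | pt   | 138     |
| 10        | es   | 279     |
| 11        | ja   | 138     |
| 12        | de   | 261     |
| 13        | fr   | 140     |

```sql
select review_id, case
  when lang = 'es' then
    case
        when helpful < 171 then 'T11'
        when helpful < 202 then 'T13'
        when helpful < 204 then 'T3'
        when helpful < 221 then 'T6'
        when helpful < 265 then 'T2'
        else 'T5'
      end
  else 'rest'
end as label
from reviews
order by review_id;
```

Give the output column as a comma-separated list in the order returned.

rest, rest, rest, rest, T5, rest, T11, rest, T5, rest, rest, rest

review_id=2: lang='en' → outer ELSE → rest
review_id=3: lang='de' → outer ELSE → rest
review_id=4: lang='pt' → outer ELSE → rest
review_id=5: lang='ja' → outer ELSE → rest
review_id=6: lang='es' → inner[ELSE] → T5
review_id=7: lang='pt' → outer ELSE → rest
review_id=8: lang='es' → inner[helpful < 171] → T11
review_id=9: lang='pt' → outer ELSE → rest
review_id=10: lang='es' → inner[ELSE] → T5
review_id=11: lang='ja' → outer ELSE → rest
review_id=12: lang='de' → outer ELSE → rest
review_id=13: lang='fr' → outer ELSE → rest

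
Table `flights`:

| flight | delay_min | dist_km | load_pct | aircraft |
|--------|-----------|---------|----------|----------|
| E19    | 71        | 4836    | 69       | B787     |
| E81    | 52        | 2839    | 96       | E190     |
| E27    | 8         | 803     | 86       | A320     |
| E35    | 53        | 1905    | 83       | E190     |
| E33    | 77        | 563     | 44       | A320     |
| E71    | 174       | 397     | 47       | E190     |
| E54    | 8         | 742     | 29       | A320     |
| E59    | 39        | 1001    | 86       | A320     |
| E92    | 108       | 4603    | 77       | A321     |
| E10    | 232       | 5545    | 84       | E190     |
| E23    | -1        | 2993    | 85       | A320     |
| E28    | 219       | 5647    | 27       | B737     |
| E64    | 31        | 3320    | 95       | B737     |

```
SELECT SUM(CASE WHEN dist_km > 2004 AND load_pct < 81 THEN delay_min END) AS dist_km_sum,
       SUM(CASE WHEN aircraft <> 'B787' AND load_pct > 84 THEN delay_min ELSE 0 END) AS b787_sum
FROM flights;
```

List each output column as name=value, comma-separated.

dist_km_sum=398, b787_sum=129

[dist_km_sum: dist_km > 2004 AND load_pct < 81]
flight=E19: ✓ → 71
flight=E81: ✗
flight=E27: ✗
flight=E35: ✗
flight=E33: ✗
flight=E71: ✗
flight=E54: ✗
flight=E59: ✗
flight=E92: ✓ → 108
flight=E10: ✗
flight=E23: ✗
flight=E28: ✓ → 219
flight=E64: ✗
dist_km_sum = 71 + 108 + 219 = 398
—
[b787_sum: aircraft <> 'B787' AND load_pct > 84]
flight=E19: ✗
flight=E81: ✓ → 52
flight=E27: ✓ → 8
flight=E35: ✗
flight=E33: ✗
flight=E71: ✗
flight=E54: ✗
flight=E59: ✓ → 39
flight=E92: ✗
flight=E10: ✗
flight=E23: ✓ → -1
flight=E28: ✗
flight=E64: ✓ → 31
b787_sum = 52 + 8 + 39 + -1 + 31 = 129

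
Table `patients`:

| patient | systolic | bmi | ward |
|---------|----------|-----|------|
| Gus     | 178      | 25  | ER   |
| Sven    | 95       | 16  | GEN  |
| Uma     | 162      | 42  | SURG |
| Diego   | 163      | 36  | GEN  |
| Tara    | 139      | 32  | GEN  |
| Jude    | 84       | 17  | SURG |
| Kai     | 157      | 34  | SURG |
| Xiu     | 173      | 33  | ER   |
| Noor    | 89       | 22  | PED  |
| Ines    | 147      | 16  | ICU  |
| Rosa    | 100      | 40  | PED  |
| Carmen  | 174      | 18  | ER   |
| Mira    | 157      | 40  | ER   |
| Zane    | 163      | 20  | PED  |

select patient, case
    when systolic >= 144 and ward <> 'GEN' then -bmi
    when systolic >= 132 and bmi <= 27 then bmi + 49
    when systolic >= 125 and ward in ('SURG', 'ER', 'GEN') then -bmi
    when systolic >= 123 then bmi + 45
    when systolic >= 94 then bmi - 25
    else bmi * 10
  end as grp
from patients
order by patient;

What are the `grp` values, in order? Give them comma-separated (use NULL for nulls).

patient=Carmen: systolic >= 144 and ward <> 'GEN' → -18
patient=Diego: systolic >= 125 and ward in ('SURG', 'ER', 'GEN') → -36
patient=Gus: systolic >= 144 and ward <> 'GEN' → -25
patient=Ines: systolic >= 144 and ward <> 'GEN' → -16
patient=Jude: ELSE → 170
patient=Kai: systolic >= 144 and ward <> 'GEN' → -34
patient=Mira: systolic >= 144 and ward <> 'GEN' → -40
patient=Noor: ELSE → 220
patient=Rosa: systolic >= 94 → 15
patient=Sven: systolic >= 94 → -9
patient=Tara: systolic >= 125 and ward in ('SURG', 'ER', 'GEN') → -32
patient=Uma: systolic >= 144 and ward <> 'GEN' → -42
patient=Xiu: systolic >= 144 and ward <> 'GEN' → -33
patient=Zane: systolic >= 144 and ward <> 'GEN' → -20

-18, -36, -25, -16, 170, -34, -40, 220, 15, -9, -32, -42, -33, -20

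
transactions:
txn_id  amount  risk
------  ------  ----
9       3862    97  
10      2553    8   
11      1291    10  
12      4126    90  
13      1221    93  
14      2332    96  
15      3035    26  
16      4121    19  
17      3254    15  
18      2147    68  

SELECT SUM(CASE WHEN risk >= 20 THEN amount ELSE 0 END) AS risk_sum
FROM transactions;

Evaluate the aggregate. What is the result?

txn_id=9: ✓ → 3862
txn_id=10: ✗
txn_id=11: ✗
txn_id=12: ✓ → 4126
txn_id=13: ✓ → 1221
txn_id=14: ✓ → 2332
txn_id=15: ✓ → 3035
txn_id=16: ✗
txn_id=17: ✗
txn_id=18: ✓ → 2147
risk_sum = 3862 + 4126 + 1221 + 2332 + 3035 + 2147 = 16723

16723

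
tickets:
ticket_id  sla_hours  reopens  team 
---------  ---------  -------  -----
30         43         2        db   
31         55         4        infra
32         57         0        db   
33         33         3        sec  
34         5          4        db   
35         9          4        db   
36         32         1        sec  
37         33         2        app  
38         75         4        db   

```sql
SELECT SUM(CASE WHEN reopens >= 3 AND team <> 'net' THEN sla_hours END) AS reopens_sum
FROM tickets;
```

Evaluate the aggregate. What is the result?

177

ticket_id=30: ✗
ticket_id=31: ✓ → 55
ticket_id=32: ✗
ticket_id=33: ✓ → 33
ticket_id=34: ✓ → 5
ticket_id=35: ✓ → 9
ticket_id=36: ✗
ticket_id=37: ✗
ticket_id=38: ✓ → 75
reopens_sum = 55 + 33 + 5 + 9 + 75 = 177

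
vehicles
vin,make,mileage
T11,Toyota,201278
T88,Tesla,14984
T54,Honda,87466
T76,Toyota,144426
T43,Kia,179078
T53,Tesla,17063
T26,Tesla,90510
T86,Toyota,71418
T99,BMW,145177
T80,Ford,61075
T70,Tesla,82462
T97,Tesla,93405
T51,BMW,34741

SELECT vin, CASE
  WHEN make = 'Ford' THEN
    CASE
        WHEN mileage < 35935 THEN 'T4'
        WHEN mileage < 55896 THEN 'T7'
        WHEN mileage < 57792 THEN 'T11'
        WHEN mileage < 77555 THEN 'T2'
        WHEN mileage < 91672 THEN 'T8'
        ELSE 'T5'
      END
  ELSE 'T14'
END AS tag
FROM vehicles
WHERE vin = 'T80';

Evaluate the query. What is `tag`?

vin = T80: make=Ford, mileage=61075.
make='Ford' → inner[mileage < 77555] → T2

T2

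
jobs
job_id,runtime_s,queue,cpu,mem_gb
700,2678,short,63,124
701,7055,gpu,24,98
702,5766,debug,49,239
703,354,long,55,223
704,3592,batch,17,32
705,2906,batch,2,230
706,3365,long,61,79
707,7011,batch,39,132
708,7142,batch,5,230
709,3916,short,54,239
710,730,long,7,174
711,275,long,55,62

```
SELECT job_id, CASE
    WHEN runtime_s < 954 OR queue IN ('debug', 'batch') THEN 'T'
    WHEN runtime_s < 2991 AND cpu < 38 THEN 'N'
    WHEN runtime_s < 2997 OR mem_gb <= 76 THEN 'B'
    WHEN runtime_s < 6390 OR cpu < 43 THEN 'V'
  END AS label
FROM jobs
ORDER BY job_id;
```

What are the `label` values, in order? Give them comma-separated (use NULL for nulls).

B, V, T, T, T, T, V, T, T, V, T, T

job_id=700: runtime_s < 2997 OR mem_gb <= 76 → B
job_id=701: runtime_s < 6390 OR cpu < 43 → V
job_id=702: runtime_s < 954 OR queue IN ('debug', 'batch') → T
job_id=703: runtime_s < 954 OR queue IN ('debug', 'batch') → T
job_id=704: runtime_s < 954 OR queue IN ('debug', 'batch') → T
job_id=705: runtime_s < 954 OR queue IN ('debug', 'batch') → T
job_id=706: runtime_s < 6390 OR cpu < 43 → V
job_id=707: runtime_s < 954 OR queue IN ('debug', 'batch') → T
job_id=708: runtime_s < 954 OR queue IN ('debug', 'batch') → T
job_id=709: runtime_s < 6390 OR cpu < 43 → V
job_id=710: runtime_s < 954 OR queue IN ('debug', 'batch') → T
job_id=711: runtime_s < 954 OR queue IN ('debug', 'batch') → T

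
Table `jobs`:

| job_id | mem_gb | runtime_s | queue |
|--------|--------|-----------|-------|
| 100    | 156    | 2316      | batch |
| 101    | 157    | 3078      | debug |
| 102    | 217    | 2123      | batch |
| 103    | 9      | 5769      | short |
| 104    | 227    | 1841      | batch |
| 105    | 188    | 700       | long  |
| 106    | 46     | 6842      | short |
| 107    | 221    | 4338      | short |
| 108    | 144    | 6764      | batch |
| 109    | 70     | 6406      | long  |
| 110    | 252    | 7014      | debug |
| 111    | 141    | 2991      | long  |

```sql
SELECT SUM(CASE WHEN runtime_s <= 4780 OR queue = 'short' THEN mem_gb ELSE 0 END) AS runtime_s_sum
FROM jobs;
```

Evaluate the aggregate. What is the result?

job_id=100: ✓ → 156
job_id=101: ✓ → 157
job_id=102: ✓ → 217
job_id=103: ✓ → 9
job_id=104: ✓ → 227
job_id=105: ✓ → 188
job_id=106: ✓ → 46
job_id=107: ✓ → 221
job_id=108: ✗
job_id=109: ✗
job_id=110: ✗
job_id=111: ✓ → 141
runtime_s_sum = 156 + 157 + 217 + 9 + 227 + 188 + 46 + 221 + 141 = 1362

1362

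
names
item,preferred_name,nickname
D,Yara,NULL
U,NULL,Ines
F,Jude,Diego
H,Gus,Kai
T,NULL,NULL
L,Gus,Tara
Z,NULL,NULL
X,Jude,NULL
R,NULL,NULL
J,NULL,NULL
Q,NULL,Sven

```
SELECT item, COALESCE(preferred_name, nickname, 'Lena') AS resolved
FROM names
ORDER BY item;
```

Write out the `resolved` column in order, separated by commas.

item=D: preferred_name=Yara → Yara
item=F: preferred_name=Jude → Jude
item=H: preferred_name=Gus → Gus
item=J: preferred_name=NULL, nickname=NULL, → literal Lena → Lena
item=L: preferred_name=Gus → Gus
item=Q: preferred_name=NULL, nickname=Sven → Sven
item=R: preferred_name=NULL, nickname=NULL, → literal Lena → Lena
item=T: preferred_name=NULL, nickname=NULL, → literal Lena → Lena
item=U: preferred_name=NULL, nickname=Ines → Ines
item=X: preferred_name=Jude → Jude
item=Z: preferred_name=NULL, nickname=NULL, → literal Lena → Lena

Yara, Jude, Gus, Lena, Gus, Sven, Lena, Lena, Ines, Jude, Lena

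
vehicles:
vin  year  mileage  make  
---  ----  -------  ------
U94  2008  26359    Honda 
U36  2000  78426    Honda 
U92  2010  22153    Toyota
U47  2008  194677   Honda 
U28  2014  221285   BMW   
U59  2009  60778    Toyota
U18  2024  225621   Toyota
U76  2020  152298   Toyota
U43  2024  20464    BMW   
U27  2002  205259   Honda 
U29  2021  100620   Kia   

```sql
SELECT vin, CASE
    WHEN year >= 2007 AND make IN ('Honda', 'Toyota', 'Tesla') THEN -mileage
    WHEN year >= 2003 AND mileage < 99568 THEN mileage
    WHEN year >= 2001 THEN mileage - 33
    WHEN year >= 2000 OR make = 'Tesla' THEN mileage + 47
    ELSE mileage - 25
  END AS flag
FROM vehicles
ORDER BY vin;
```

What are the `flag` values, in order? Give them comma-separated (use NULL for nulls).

-225621, 205226, 221252, 100587, 78473, 20464, -194677, -60778, -152298, -22153, -26359

vin=U18: year >= 2007 AND make IN ('Honda', 'Toyota', 'Tesla') → -225621
vin=U27: year >= 2001 → 205226
vin=U28: year >= 2001 → 221252
vin=U29: year >= 2001 → 100587
vin=U36: year >= 2000 OR make = 'Tesla' → 78473
vin=U43: year >= 2003 AND mileage < 99568 → 20464
vin=U47: year >= 2007 AND make IN ('Honda', 'Toyota', 'Tesla') → -194677
vin=U59: year >= 2007 AND make IN ('Honda', 'Toyota', 'Tesla') → -60778
vin=U76: year >= 2007 AND make IN ('Honda', 'Toyota', 'Tesla') → -152298
vin=U92: year >= 2007 AND make IN ('Honda', 'Toyota', 'Tesla') → -22153
vin=U94: year >= 2007 AND make IN ('Honda', 'Toyota', 'Tesla') → -26359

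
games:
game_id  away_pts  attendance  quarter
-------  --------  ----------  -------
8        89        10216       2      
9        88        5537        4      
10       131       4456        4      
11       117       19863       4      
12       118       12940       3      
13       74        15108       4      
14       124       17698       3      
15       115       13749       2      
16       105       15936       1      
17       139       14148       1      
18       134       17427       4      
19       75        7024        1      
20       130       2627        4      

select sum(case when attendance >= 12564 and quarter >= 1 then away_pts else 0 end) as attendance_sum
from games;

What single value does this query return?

game_id=8: ✗
game_id=9: ✗
game_id=10: ✗
game_id=11: ✓ → 117
game_id=12: ✓ → 118
game_id=13: ✓ → 74
game_id=14: ✓ → 124
game_id=15: ✓ → 115
game_id=16: ✓ → 105
game_id=17: ✓ → 139
game_id=18: ✓ → 134
game_id=19: ✗
game_id=20: ✗
attendance_sum = 117 + 118 + 74 + 124 + 115 + 105 + 139 + 134 = 926

926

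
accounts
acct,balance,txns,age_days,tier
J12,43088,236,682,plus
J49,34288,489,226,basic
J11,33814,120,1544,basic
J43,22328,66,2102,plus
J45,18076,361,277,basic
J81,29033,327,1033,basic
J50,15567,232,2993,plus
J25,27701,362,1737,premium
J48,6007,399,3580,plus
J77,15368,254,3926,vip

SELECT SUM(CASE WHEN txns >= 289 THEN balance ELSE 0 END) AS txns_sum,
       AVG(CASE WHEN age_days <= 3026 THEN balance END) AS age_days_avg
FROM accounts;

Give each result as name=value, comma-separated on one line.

[txns_sum: txns >= 289]
acct=J12: ✗
acct=J49: ✓ → 34288
acct=J11: ✗
acct=J43: ✗
acct=J45: ✓ → 18076
acct=J81: ✓ → 29033
acct=J50: ✗
acct=J25: ✓ → 27701
acct=J48: ✓ → 6007
acct=J77: ✗
txns_sum = 34288 + 18076 + 29033 + 27701 + 6007 = 115105
—
[age_days_avg: age_days <= 3026]
acct=J12: ✓ → 43088
acct=J49: ✓ → 34288
acct=J11: ✓ → 33814
acct=J43: ✓ → 22328
acct=J45: ✓ → 18076
acct=J81: ✓ → 29033
acct=J50: ✓ → 15567
acct=J25: ✓ → 27701
acct=J48: ✗
acct=J77: ✗
age_days_avg = (43088 + 34288 + 33814 + 22328 + 18076 + 29033 + 15567 + 27701) / 8 = 27986.875

txns_sum=115105, age_days_avg=27986.875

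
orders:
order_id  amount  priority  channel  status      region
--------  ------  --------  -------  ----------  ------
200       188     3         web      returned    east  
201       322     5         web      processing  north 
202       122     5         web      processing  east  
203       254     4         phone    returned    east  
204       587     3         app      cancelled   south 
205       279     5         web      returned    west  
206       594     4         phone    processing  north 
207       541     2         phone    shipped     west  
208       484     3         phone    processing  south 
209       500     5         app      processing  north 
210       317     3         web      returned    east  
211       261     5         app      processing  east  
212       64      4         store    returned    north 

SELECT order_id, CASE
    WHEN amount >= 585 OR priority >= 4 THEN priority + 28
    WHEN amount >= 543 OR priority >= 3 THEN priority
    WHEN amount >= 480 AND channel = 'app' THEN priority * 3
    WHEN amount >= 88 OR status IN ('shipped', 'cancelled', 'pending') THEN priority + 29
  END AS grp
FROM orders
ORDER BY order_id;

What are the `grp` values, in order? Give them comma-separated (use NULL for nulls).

3, 33, 33, 32, 31, 33, 32, 31, 3, 33, 3, 33, 32

order_id=200: amount >= 543 OR priority >= 3 → 3
order_id=201: amount >= 585 OR priority >= 4 → 33
order_id=202: amount >= 585 OR priority >= 4 → 33
order_id=203: amount >= 585 OR priority >= 4 → 32
order_id=204: amount >= 585 OR priority >= 4 → 31
order_id=205: amount >= 585 OR priority >= 4 → 33
order_id=206: amount >= 585 OR priority >= 4 → 32
order_id=207: amount >= 88 OR status IN ('shipped', 'cancelled', 'pending') → 31
order_id=208: amount >= 543 OR priority >= 3 → 3
order_id=209: amount >= 585 OR priority >= 4 → 33
order_id=210: amount >= 543 OR priority >= 3 → 3
order_id=211: amount >= 585 OR priority >= 4 → 33
order_id=212: amount >= 585 OR priority >= 4 → 32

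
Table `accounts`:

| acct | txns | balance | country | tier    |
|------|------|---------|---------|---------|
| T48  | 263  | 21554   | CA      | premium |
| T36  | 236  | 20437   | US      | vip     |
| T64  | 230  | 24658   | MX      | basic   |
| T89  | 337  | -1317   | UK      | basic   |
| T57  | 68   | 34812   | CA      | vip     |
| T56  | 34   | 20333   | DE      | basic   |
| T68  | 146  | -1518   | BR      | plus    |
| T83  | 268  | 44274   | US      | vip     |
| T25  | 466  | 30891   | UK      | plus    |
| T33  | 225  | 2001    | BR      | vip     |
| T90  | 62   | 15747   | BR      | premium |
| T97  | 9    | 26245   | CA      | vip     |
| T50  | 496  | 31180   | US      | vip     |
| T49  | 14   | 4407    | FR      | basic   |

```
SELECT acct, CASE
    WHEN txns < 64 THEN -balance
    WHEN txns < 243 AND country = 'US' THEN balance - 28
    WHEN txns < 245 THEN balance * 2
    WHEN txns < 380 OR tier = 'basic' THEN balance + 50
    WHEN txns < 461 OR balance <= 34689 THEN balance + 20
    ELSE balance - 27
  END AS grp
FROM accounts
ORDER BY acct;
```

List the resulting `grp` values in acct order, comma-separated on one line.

30911, 4002, 20409, 21604, -4407, 31200, -20333, 69624, 49316, -3036, 44324, -1267, -15747, -26245

acct=T25: txns < 461 OR balance <= 34689 → 30911
acct=T33: txns < 245 → 4002
acct=T36: txns < 243 AND country = 'US' → 20409
acct=T48: txns < 380 OR tier = 'basic' → 21604
acct=T49: txns < 64 → -4407
acct=T50: txns < 461 OR balance <= 34689 → 31200
acct=T56: txns < 64 → -20333
acct=T57: txns < 245 → 69624
acct=T64: txns < 245 → 49316
acct=T68: txns < 245 → -3036
acct=T83: txns < 380 OR tier = 'basic' → 44324
acct=T89: txns < 380 OR tier = 'basic' → -1267
acct=T90: txns < 64 → -15747
acct=T97: txns < 64 → -26245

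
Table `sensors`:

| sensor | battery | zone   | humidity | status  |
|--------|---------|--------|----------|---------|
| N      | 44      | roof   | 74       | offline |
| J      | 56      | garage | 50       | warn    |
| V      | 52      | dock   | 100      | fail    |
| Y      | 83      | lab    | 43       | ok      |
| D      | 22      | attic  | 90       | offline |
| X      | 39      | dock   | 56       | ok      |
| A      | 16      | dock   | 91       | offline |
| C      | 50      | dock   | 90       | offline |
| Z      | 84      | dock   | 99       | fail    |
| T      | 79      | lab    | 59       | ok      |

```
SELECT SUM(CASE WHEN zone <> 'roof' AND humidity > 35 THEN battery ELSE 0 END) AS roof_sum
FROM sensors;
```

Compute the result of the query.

sensor=N: ✗
sensor=J: ✓ → 56
sensor=V: ✓ → 52
sensor=Y: ✓ → 83
sensor=D: ✓ → 22
sensor=X: ✓ → 39
sensor=A: ✓ → 16
sensor=C: ✓ → 50
sensor=Z: ✓ → 84
sensor=T: ✓ → 79
roof_sum = 56 + 52 + 83 + 22 + 39 + 16 + 50 + 84 + 79 = 481

481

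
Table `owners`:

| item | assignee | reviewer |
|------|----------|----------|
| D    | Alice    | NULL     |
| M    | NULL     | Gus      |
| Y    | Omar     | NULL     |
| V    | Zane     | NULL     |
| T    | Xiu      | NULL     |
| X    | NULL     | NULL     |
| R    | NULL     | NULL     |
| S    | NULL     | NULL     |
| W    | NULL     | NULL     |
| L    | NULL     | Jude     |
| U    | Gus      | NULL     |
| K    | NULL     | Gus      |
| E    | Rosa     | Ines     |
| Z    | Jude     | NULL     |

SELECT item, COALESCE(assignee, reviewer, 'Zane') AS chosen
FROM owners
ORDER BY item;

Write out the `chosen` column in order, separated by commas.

item=D: assignee=Alice → Alice
item=E: assignee=Rosa → Rosa
item=K: assignee=NULL, reviewer=Gus → Gus
item=L: assignee=NULL, reviewer=Jude → Jude
item=M: assignee=NULL, reviewer=Gus → Gus
item=R: assignee=NULL, reviewer=NULL, → literal Zane → Zane
item=S: assignee=NULL, reviewer=NULL, → literal Zane → Zane
item=T: assignee=Xiu → Xiu
item=U: assignee=Gus → Gus
item=V: assignee=Zane → Zane
item=W: assignee=NULL, reviewer=NULL, → literal Zane → Zane
item=X: assignee=NULL, reviewer=NULL, → literal Zane → Zane
item=Y: assignee=Omar → Omar
item=Z: assignee=Jude → Jude

Alice, Rosa, Gus, Jude, Gus, Zane, Zane, Xiu, Gus, Zane, Zane, Zane, Omar, Jude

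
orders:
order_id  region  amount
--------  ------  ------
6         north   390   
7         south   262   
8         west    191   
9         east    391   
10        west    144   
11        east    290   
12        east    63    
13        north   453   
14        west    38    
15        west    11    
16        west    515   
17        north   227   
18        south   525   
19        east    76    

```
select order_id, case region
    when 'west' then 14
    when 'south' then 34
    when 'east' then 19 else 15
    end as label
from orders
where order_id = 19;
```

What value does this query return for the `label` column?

19

order_id = 19: region=east, amount=76.
region='west' → false
region='south' → false
region='east' → true → 19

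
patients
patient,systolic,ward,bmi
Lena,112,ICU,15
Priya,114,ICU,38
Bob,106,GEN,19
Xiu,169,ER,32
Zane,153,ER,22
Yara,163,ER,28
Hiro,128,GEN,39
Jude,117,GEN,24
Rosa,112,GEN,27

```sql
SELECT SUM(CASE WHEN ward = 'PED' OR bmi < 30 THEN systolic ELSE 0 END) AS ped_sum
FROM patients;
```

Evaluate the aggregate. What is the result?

patient=Lena: ✓ → 112
patient=Priya: ✗
patient=Bob: ✓ → 106
patient=Xiu: ✗
patient=Zane: ✓ → 153
patient=Yara: ✓ → 163
patient=Hiro: ✗
patient=Jude: ✓ → 117
patient=Rosa: ✓ → 112
ped_sum = 112 + 106 + 153 + 163 + 117 + 112 = 763

763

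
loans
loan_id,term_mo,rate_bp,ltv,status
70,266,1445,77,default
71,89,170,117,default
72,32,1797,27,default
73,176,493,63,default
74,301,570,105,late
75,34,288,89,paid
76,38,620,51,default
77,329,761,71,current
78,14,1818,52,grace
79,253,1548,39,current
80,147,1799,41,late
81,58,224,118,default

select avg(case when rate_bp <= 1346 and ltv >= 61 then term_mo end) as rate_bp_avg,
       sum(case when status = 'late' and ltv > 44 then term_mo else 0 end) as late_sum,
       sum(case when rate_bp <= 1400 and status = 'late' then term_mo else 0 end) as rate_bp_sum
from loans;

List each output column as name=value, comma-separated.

rate_bp_avg=164.5, late_sum=301, rate_bp_sum=301

[rate_bp_avg: rate_bp <= 1346 and ltv >= 61]
loan_id=70: ✗
loan_id=71: ✓ → 89
loan_id=72: ✗
loan_id=73: ✓ → 176
loan_id=74: ✓ → 301
loan_id=75: ✓ → 34
loan_id=76: ✗
loan_id=77: ✓ → 329
loan_id=78: ✗
loan_id=79: ✗
loan_id=80: ✗
loan_id=81: ✓ → 58
rate_bp_avg = (89 + 176 + 301 + 34 + 329 + 58) / 6 = 164.5
—
[late_sum: status = 'late' and ltv > 44]
loan_id=70: ✗
loan_id=71: ✗
loan_id=72: ✗
loan_id=73: ✗
loan_id=74: ✓ → 301
loan_id=75: ✗
loan_id=76: ✗
loan_id=77: ✗
loan_id=78: ✗
loan_id=79: ✗
loan_id=80: ✗
loan_id=81: ✗
late_sum = 301
—
[rate_bp_sum: rate_bp <= 1400 and status = 'late']
loan_id=70: ✗
loan_id=71: ✗
loan_id=72: ✗
loan_id=73: ✗
loan_id=74: ✓ → 301
loan_id=75: ✗
loan_id=76: ✗
loan_id=77: ✗
loan_id=78: ✗
loan_id=79: ✗
loan_id=80: ✗
loan_id=81: ✗
rate_bp_sum = 301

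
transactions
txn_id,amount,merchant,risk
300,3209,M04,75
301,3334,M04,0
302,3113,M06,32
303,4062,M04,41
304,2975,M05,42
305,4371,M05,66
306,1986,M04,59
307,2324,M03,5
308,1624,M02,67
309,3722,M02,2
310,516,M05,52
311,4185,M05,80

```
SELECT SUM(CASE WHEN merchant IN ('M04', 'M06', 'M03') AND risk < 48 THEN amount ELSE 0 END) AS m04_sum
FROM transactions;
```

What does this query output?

12833

txn_id=300: ✗
txn_id=301: ✓ → 3334
txn_id=302: ✓ → 3113
txn_id=303: ✓ → 4062
txn_id=304: ✗
txn_id=305: ✗
txn_id=306: ✗
txn_id=307: ✓ → 2324
txn_id=308: ✗
txn_id=309: ✗
txn_id=310: ✗
txn_id=311: ✗
m04_sum = 3334 + 3113 + 4062 + 2324 = 12833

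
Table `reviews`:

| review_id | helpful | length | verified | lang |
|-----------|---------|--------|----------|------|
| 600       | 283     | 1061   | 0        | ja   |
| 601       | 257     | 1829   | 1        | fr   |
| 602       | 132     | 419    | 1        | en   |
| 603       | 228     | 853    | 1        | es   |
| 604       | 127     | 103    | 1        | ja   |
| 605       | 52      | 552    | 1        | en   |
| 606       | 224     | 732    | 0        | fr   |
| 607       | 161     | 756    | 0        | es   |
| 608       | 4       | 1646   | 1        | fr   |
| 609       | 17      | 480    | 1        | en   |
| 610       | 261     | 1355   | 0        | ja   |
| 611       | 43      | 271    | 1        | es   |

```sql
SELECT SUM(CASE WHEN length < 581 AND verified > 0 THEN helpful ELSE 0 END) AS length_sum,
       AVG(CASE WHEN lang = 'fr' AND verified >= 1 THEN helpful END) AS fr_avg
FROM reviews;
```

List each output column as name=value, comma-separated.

length_sum=371, fr_avg=130.5

[length_sum: length < 581 AND verified > 0]
review_id=600: ✗
review_id=601: ✗
review_id=602: ✓ → 132
review_id=603: ✗
review_id=604: ✓ → 127
review_id=605: ✓ → 52
review_id=606: ✗
review_id=607: ✗
review_id=608: ✗
review_id=609: ✓ → 17
review_id=610: ✗
review_id=611: ✓ → 43
length_sum = 132 + 127 + 52 + 17 + 43 = 371
—
[fr_avg: lang = 'fr' AND verified >= 1]
review_id=600: ✗
review_id=601: ✓ → 257
review_id=602: ✗
review_id=603: ✗
review_id=604: ✗
review_id=605: ✗
review_id=606: ✗
review_id=607: ✗
review_id=608: ✓ → 4
review_id=609: ✗
review_id=610: ✗
review_id=611: ✗
fr_avg = (257 + 4) / 2 = 130.5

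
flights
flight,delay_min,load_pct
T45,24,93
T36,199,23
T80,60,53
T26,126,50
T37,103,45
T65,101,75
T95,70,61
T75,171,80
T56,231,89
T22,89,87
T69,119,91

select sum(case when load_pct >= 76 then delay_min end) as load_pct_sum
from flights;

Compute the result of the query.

634

flight=T45: ✓ → 24
flight=T36: ✗
flight=T80: ✗
flight=T26: ✗
flight=T37: ✗
flight=T65: ✗
flight=T95: ✗
flight=T75: ✓ → 171
flight=T56: ✓ → 231
flight=T22: ✓ → 89
flight=T69: ✓ → 119
load_pct_sum = 24 + 171 + 231 + 89 + 119 = 634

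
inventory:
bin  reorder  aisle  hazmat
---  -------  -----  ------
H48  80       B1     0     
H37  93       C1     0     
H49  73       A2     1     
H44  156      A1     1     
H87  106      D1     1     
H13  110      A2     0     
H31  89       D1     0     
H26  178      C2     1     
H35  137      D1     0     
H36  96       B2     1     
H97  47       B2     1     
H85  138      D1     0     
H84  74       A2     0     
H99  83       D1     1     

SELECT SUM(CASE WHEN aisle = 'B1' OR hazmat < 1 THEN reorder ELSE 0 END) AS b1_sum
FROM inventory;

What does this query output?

721

bin=H48: ✓ → 80
bin=H37: ✓ → 93
bin=H49: ✗
bin=H44: ✗
bin=H87: ✗
bin=H13: ✓ → 110
bin=H31: ✓ → 89
bin=H26: ✗
bin=H35: ✓ → 137
bin=H36: ✗
bin=H97: ✗
bin=H85: ✓ → 138
bin=H84: ✓ → 74
bin=H99: ✗
b1_sum = 80 + 93 + 110 + 89 + 137 + 138 + 74 = 721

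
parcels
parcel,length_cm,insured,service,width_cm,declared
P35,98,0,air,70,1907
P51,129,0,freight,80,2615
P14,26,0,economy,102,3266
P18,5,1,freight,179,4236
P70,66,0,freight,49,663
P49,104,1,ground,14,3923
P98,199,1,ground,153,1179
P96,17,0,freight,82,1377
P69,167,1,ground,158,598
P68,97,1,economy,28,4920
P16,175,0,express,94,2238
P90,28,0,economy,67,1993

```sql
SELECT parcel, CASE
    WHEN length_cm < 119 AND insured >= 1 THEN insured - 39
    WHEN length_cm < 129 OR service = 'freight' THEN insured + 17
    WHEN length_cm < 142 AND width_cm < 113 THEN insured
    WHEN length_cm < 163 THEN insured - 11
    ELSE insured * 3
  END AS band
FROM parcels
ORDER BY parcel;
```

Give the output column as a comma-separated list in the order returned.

parcel=P14: length_cm < 129 OR service = 'freight' → 17
parcel=P16: ELSE → 0
parcel=P18: length_cm < 119 AND insured >= 1 → -38
parcel=P35: length_cm < 129 OR service = 'freight' → 17
parcel=P49: length_cm < 119 AND insured >= 1 → -38
parcel=P51: length_cm < 129 OR service = 'freight' → 17
parcel=P68: length_cm < 119 AND insured >= 1 → -38
parcel=P69: ELSE → 3
parcel=P70: length_cm < 129 OR service = 'freight' → 17
parcel=P90: length_cm < 129 OR service = 'freight' → 17
parcel=P96: length_cm < 129 OR service = 'freight' → 17
parcel=P98: ELSE → 3

17, 0, -38, 17, -38, 17, -38, 3, 17, 17, 17, 3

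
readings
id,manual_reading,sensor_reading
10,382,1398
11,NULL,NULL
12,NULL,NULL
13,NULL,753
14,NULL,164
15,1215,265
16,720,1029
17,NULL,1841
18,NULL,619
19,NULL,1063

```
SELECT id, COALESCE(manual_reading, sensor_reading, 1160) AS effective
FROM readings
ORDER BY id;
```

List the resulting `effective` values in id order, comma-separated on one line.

382, 1160, 1160, 753, 164, 1215, 720, 1841, 619, 1063

id=10: manual_reading=382 → 382
id=11: manual_reading=NULL, sensor_reading=NULL, → literal 1160 → 1160
id=12: manual_reading=NULL, sensor_reading=NULL, → literal 1160 → 1160
id=13: manual_reading=NULL, sensor_reading=753 → 753
id=14: manual_reading=NULL, sensor_reading=164 → 164
id=15: manual_reading=1215 → 1215
id=16: manual_reading=720 → 720
id=17: manual_reading=NULL, sensor_reading=1841 → 1841
id=18: manual_reading=NULL, sensor_reading=619 → 619
id=19: manual_reading=NULL, sensor_reading=1063 → 1063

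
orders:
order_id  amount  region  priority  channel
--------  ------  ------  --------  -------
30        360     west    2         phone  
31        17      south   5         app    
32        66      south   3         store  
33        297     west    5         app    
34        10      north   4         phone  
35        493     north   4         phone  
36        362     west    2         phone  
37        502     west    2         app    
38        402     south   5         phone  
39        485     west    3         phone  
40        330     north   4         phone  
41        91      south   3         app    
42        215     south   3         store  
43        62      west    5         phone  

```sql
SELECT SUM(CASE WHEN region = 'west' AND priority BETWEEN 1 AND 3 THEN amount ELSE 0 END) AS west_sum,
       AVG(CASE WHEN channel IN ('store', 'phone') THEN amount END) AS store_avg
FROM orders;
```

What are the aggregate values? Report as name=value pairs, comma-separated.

west_sum=1709, store_avg=278.5

[west_sum: region = 'west' AND priority BETWEEN 1 AND 3]
order_id=30: ✓ → 360
order_id=31: ✗
order_id=32: ✗
order_id=33: ✗
order_id=34: ✗
order_id=35: ✗
order_id=36: ✓ → 362
order_id=37: ✓ → 502
order_id=38: ✗
order_id=39: ✓ → 485
order_id=40: ✗
order_id=41: ✗
order_id=42: ✗
order_id=43: ✗
west_sum = 360 + 362 + 502 + 485 = 1709
—
[store_avg: channel IN ('store', 'phone')]
order_id=30: ✓ → 360
order_id=31: ✗
order_id=32: ✓ → 66
order_id=33: ✗
order_id=34: ✓ → 10
order_id=35: ✓ → 493
order_id=36: ✓ → 362
order_id=37: ✗
order_id=38: ✓ → 402
order_id=39: ✓ → 485
order_id=40: ✓ → 330
order_id=41: ✗
order_id=42: ✓ → 215
order_id=43: ✓ → 62
store_avg = (360 + 66 + 10 + 493 + 362 + 402 + 485 + 330 + 215 + 62) / 10 = 278.5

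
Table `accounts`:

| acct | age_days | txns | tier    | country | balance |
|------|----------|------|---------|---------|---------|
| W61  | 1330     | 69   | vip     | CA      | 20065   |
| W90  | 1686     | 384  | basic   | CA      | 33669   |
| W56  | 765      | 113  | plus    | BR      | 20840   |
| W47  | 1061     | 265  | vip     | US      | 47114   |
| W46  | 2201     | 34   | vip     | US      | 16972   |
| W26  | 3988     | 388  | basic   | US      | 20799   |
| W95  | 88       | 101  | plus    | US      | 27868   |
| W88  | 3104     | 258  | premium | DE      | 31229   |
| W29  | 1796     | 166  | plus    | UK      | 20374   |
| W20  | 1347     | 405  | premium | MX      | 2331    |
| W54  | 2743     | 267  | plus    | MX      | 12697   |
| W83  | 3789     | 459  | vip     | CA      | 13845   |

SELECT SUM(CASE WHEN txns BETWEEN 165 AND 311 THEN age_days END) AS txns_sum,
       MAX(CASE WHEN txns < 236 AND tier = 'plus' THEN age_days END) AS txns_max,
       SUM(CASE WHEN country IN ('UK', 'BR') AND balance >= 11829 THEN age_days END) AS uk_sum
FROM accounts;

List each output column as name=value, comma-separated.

txns_sum=8704, txns_max=1796, uk_sum=2561

[txns_sum: txns BETWEEN 165 AND 311]
acct=W61: ✗
acct=W90: ✗
acct=W56: ✗
acct=W47: ✓ → 1061
acct=W46: ✗
acct=W26: ✗
acct=W95: ✗
acct=W88: ✓ → 3104
acct=W29: ✓ → 1796
acct=W20: ✗
acct=W54: ✓ → 2743
acct=W83: ✗
txns_sum = 1061 + 3104 + 1796 + 2743 = 8704
—
[txns_max: txns < 236 AND tier = 'plus']
acct=W61: ✗
acct=W90: ✗
acct=W56: ✓ → 765
acct=W47: ✗
acct=W46: ✗
acct=W26: ✗
acct=W95: ✓ → 88
acct=W88: ✗
acct=W29: ✓ → 1796
acct=W20: ✗
acct=W54: ✗
acct=W83: ✗
txns_max = MAX(765, 88, 1796) = 1796
—
[uk_sum: country IN ('UK', 'BR') AND balance >= 11829]
acct=W61: ✗
acct=W90: ✗
acct=W56: ✓ → 765
acct=W47: ✗
acct=W46: ✗
acct=W26: ✗
acct=W95: ✗
acct=W88: ✗
acct=W29: ✓ → 1796
acct=W20: ✗
acct=W54: ✗
acct=W83: ✗
uk_sum = 765 + 1796 = 2561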